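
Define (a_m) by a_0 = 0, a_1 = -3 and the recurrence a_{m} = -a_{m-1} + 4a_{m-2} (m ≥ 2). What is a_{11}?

The ordinary generating function has denominator 1 + t - 4t^2.
Iterating the recurrence: a_0,…,a_{11} = 0, -3, 3, -15, 27, -87, 195, -543, 1323, -3495, 8787, -22767.

-22767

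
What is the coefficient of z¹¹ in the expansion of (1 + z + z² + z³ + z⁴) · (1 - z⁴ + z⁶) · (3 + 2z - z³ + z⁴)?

(1 + z + z² + z³ + z⁴) has coefficients 1,1,1,1,1 for degrees 0…4.
(1 - z⁴ + z⁶) has coefficients 1,0,0,0,-1,0,1,0,0,0,0,0 for degrees 0…11.
Finally multiplying by (3 + 2z - z³ + z⁴), the product of all factors after the first has coefficients 3,2,0,-1,-2,-2,3,3,-1,-1,1,0 for degrees 0…11.
[z¹¹] = 1·0 + 1·1 + 1·(-1) + 1·(-1) + 1·3 = 2.

2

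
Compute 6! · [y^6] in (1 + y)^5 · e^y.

The EGF product rule gives c_6 = Σ_{k_1+k_2=6} C(6; k_1,k_2) · ∏ g_i(k_i), where (1+y)^5 gives the falling factorial (5)_k; e^y gives (1)^k.
g_1(k) for k = 0…6: 1, 5, 20, 60, 120, 120, 0.
g_2(k) for k = 0…6: 1, 1, 1, 1, 1, 1, 1.
c_6 = Σ_k C(6,k)·g_1(k)·g_2(6−k) = 1·1·1 + 6·5·1 + 15·20·1 + 20·60·1 + 15·120·1 + 6·120·1 = 1 + 30 + 300 + 1200 + 1800 + 720 = 4051.

4051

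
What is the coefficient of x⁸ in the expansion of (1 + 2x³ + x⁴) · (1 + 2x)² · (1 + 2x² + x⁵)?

(1 + 2x³ + x⁴) has coefficients 1,0,0,2,1 for degrees 0…4.
(1 + 2x)² has coefficients 1,4,4,0,0,0,0,0,0 for degrees 0…8.
Finally multiplying by (1 + 2x² + x⁵), the product of all factors after the first has coefficients 1,4,6,8,8,1,4,4,0 for degrees 0…8.
[x⁸] = 1·0 + 2·1 + 1·8 = 10.

10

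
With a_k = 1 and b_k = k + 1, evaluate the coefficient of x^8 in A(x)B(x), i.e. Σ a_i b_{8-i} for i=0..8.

45

This is [x^8] in the product of the two ordinary generating functions.
Σ = 1·9 + 1·8 + 1·7 + 1·6 + 1·5 + 1·4 + 1·3 + 1·2 + 1·1 = 45.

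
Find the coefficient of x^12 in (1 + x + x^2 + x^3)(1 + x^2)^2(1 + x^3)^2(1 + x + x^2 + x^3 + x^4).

(1 + x + x^2 + x^3) has coefficients 1,1,1,1 for degrees 0…3.
(1 + x^2)^2 has coefficients 1,0,2,0,1,0,0,0,0,0,0,0,0 for degrees 0…12.
Multiplying by (1 + x^3)^2 gives running coefficients 1,0,2,2,1,4,1,2,2,0,1,0,0 for degrees 0…12.
Finally multiplying by (1 + x + x^2 + x^3 + x^4), the product of all factors after the first has coefficients 1,1,3,5,6,9,10,10,10,9,6,5,3 for degrees 0…12.
[x^12] = 1·3 + 1·5 + 1·6 + 1·9 = 23.

23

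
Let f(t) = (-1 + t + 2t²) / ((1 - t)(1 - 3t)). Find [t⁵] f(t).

-163

The denominator gives the recurrence a_n = 4a_(n−1) − 3a_(n−2) for n ≥ 3; the numerator fixes a_0 = -1, a_1 = -3, a_2 = -7.
Iterating: -1, -3, -7, -19, -55, -163, so a_5 = -163.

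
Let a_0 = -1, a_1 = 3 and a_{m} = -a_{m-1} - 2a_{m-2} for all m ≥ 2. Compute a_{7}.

11

The ordinary generating function has denominator 1 + z + 2z^2.
Iterating the recurrence: a_0,…,a_{7} = -1, 3, -1, -5, 7, 3, -17, 11.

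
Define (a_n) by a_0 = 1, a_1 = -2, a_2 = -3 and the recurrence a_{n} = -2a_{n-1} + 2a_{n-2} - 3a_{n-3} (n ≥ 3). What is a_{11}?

3

The ordinary generating function has denominator 1 + 2z - 2z^2 + 3z^3.
Iterating the recurrence: a_0,…,a_{11} = 1, -2, -3, -1, 2, 3, 1, -2, -3, -1, 2, 3.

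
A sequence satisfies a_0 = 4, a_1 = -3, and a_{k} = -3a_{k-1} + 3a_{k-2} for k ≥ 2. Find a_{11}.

-3129597

The ordinary generating function has denominator 1 + 3z - 3z^2.
Iterating the recurrence: a_0,…,a_{11} = 4, -3, 21, -72, 279, -1053, 3996, -15147, 57429, -217728, 825471, -3129597.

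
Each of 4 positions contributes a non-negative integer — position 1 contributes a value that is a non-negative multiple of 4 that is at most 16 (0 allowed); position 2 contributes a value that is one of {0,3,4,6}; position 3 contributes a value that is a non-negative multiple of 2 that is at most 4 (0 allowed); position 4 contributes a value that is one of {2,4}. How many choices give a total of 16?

The generating function for the choices is (1 + y⁴ + y⁸ + y¹² + y¹⁶)·(1 + y³ + y⁴ + y⁶)·(1 + y² + y⁴)·(y² + y⁴); the count is [y¹⁶].
(1 + y⁴ + y⁸ + y¹² + y¹⁶) has coefficients 1,0,0,0,1,0,0,0,1,0,0,0,1,0,0,0,1 for degrees 0…16.
(1 + y³ + y⁴ + y⁶) has coefficients 1,0,0,1,1,0,1,0,0,0,0,0,0,0,0,0,0 for degrees 0…16.
Multiplying by (1 + y² + y⁴) gives running coefficients 1,0,1,1,2,1,2,1,2,0,1,0,0,0,0,0,0 for degrees 0…16.
Finally multiplying by (y² + y⁴), the product of all factors after the first has coefficients 0,0,1,0,2,1,3,2,4,2,4,1,3,0,1,0,0 for degrees 0…16.
[y¹⁶] = 1·0 + 1·3 + 1·4 + 1·2 + 1·0 = 9.

9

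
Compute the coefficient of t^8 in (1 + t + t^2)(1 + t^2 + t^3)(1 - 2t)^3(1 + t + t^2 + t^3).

-13

(1 + t + t^2) has coefficients 1,1,1 for degrees 0…2.
(1 + t^2 + t^3) has coefficients 1,0,1,1,0,0,0,0,0 for degrees 0…8.
Multiplying by (1 - 2t)^3 gives running coefficients 1,-6,13,-13,6,4,-8,0,0 for degrees 0…8.
Finally multiplying by (1 + t + t^2 + t^3), the product of all factors after the first has coefficients 1,-5,8,-5,0,10,-11,2,-4 for degrees 0…8.
[t^8] = 1·(-4) + 1·2 + 1·(-11) = -13.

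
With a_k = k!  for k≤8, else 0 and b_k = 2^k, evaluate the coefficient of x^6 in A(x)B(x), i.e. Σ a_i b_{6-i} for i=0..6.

1232

This is [x^6] in the product of the two ordinary generating functions.
Σ = 1·64 + 1·32 + 2·16 + 6·8 + 24·4 + 120·2 + 720·1 = 1232.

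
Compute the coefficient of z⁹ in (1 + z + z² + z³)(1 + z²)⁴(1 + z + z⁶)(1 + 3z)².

324

(1 + z + z² + z³) has coefficients 1,1,1,1 for degrees 0…3.
(1 + z²)⁴ has coefficients 1,0,4,0,6,0,4,0,1,0 for degrees 0…9.
Multiplying by (1 + z + z⁶) gives running coefficients 1,1,4,4,6,6,5,4,5,1 for degrees 0…9.
Finally multiplying by (1 + 3z)², the product of all factors after the first has coefficients 1,7,19,37,66,78,95,88,74,67 for degrees 0…9.
[z⁹] = 1·67 + 1·74 + 1·88 + 1·95 = 324.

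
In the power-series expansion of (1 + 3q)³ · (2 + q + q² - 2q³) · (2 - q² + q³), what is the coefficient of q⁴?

27

(1 + 3q)³ has coefficients 1,9,27,27 for degrees 0…3.
(2 + q + q² - 2q³) has coefficients 2,1,1,-2,0 for degrees 0…4.
Finally multiplying by (2 - q² + q³), the product of all factors after the first has coefficients 4,2,0,-3,0 for degrees 0…4.
[q⁴] = 1·0 + 9·(-3) + 27·0 + 27·2 = 27.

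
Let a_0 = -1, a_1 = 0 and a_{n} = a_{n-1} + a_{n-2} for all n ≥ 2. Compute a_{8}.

The ordinary generating function has denominator 1 - x - x^2.
Iterating the recurrence: a_0,…,a_{8} = -1, 0, -1, -1, -2, -3, -5, -8, -13.

-13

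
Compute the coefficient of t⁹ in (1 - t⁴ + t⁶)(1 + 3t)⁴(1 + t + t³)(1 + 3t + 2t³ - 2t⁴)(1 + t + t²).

-899

(1 - t⁴ + t⁶) has coefficients 1,0,0,0,-1,0,1 for degrees 0…6.
(1 + 3t)⁴ has coefficients 1,12,54,108,81,0,0,0,0,0 for degrees 0…9.
Multiplying by (1 + t + t³) gives running coefficients 1,13,66,163,201,135,108,81,0,0 for degrees 0…9.
Multiplying by (1 + 3t + 2t³ - 2t⁴) gives running coefficients 1,16,105,363,714,844,707,481,111,-54 for degrees 0…9.
Finally multiplying by (1 + t + t²), the product of all factors after the first has coefficients 1,17,122,484,1182,1921,2265,2032,1299,538 for degrees 0…9.
[t⁹] = 1·538 − 1·1921 + 1·484 = -899.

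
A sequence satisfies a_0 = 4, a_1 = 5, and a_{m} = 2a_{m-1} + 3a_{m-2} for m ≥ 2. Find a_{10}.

132862

The ordinary generating function has denominator 1 - 2t - 3t^2.
Iterating the recurrence: a_0,…,a_{10} = 4, 5, 22, 59, 184, 545, 1642, 4919, 14764, 44285, 132862.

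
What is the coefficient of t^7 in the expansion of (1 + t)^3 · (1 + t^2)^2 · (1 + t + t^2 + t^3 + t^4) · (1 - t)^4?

1

(1 + t)^3 has coefficients 1,3,3,1 for degrees 0…3.
(1 + t^2)^2 has coefficients 1,0,2,0,1,0,0,0 for degrees 0…7.
Multiplying by (1 + t + t^2 + t^3 + t^4) gives running coefficients 1,1,3,3,4,3,3,1 for degrees 0…7.
Finally multiplying by (1 - t)^4, the product of all factors after the first has coefficients 1,-3,5,-7,7,-6,6,-6 for degrees 0…7.
[t^7] = 1·(-6) + 3·6 + 3·(-6) + 1·7 = 1.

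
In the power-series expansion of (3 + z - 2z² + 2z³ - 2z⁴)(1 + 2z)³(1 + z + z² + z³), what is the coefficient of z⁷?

-34

(3 + z - 2z² + 2z³ - 2z⁴) has coefficients 3,1,-2,2,-2 for degrees 0…4.
(1 + 2z)³ has coefficients 1,6,12,8,0,0,0,0 for degrees 0…7.
Finally multiplying by (1 + z + z² + z³), the product of all factors after the first has coefficients 1,7,19,27,26,20,8,0 for degrees 0…7.
[z⁷] = 3·0 + 1·8 − 2·20 + 2·26 − 2·27 = -34.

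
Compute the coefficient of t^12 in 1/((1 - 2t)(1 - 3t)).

1586131

The denominator gives the recurrence a_n = 5a_(n−1) − 6a_(n−2) for n ≥ 2; the numerator fixes a_0 = 1, a_1 = 5.
Iterating: 1, 5, 19, 65, 211, 665, 2059, 6305, 19171, 58025, 175099, 527345, 1586131, so a_12 = 1586131.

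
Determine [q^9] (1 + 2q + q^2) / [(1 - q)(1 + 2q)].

The denominator gives the recurrence a_n = −a_(n−1) + 2a_(n−2) for n ≥ 3; the numerator fixes a_0 = 1, a_1 = 1, a_2 = 2.
Iterating: 1, 1, 2, 0, 4, -4, 12, -20, 44, -84, so a_9 = -84.

-84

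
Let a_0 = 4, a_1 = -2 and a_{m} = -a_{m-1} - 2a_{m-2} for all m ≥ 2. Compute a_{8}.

The ordinary generating function has denominator 1 + x + 2x^2.
Iterating the recurrence: a_0,…,a_{8} = 4, -2, -6, 10, 2, -22, 18, 26, -62.

-62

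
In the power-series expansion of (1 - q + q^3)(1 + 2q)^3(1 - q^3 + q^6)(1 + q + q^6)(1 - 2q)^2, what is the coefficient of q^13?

(1 - q + q^3) has coefficients 1,-1,0,1 for degrees 0…3.
(1 + 2q)^3 has coefficients 1,6,12,8,0,0,0,0,0,0,0,0,0,0 for degrees 0…13.
Multiplying by (1 - q^3 + q^6) gives running coefficients 1,6,12,7,-6,-12,-7,6,12,8,0,0,0,0 for degrees 0…13.
Multiplying by (1 + q + q^6) gives running coefficients 1,7,18,19,1,-18,-18,5,30,27,2,-12,-7,6 for degrees 0…13.
Finally multiplying by (1 - 2q)^2, the product of all factors after the first has coefficients 1,3,-6,-25,-3,54,58,5,-62,-73,14,88,49,-14 for degrees 0…13.
[q^13] = 1·(-14) − 1·49 + 1·14 = -49.

-49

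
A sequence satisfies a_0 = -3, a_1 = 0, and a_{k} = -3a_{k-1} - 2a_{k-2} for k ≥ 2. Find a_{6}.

The ordinary generating function has denominator 1 + 3q + 2q^2.
Iterating the recurrence: a_0,…,a_{6} = -3, 0, 6, -18, 42, -90, 186.

186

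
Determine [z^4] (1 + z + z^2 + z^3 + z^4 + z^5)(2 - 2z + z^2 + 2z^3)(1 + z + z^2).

(1 + z + z^2 + z^3 + z^4 + z^5) has coefficients 1,1,1,1,1 for degrees 0…4.
(2 - 2z + z^2 + 2z^3) has coefficients 2,-2,1,2,0 for degrees 0…4.
Finally multiplying by (1 + z + z^2), the product of all factors after the first has coefficients 2,0,1,1,3 for degrees 0…4.
[z^4] = 1·3 + 1·1 + 1·1 + 1·0 + 1·2 = 7.

7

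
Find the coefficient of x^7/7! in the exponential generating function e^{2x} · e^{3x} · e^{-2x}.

2187

The EGF product rule gives c_7 = Σ_{k_1+k_2+k_3=7} C(7; k_1,k_2,k_3) · ∏ g_i(k_i), where e^{2x} gives (2)^k; e^{3x} gives (3)^k; e^{-2x} gives (-2)^k.
g_1(k) for k = 0…7: 1, 2, 4, 8, 16, 32, 64, 128.
g_2(k) for k = 0…7: 1, 3, 9, 27, 81, 243, 729, 2187.
g_3(k) for k = 0…7: 1, -2, 4, -8, 16, -32, 64, -128.
First combine the last two factors: h(k) = Σ_j C(k,j)·g_2(j)·g_3(k−j) for k = 0…7: 1, 1, 1, 1, 1, 1, 1, 1.
c_7 = Σ_k C(7,k)·g_1(k)·h(7−k) = 1·1·1 + 7·2·1 + 21·4·1 + 35·8·1 + 35·16·1 + 21·32·1 + 7·64·1 + 1·128·1 = 1 + 14 + 84 + 280 + 560 + 672 + 448 + 128 = 2187.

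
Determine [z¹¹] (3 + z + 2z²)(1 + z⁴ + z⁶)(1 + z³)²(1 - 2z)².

(3 + z + 2z²) has coefficients 3,1,2 for degrees 0…2.
(1 + z⁴ + z⁶) has coefficients 1,0,0,0,1,0,1,0,0,0,0,0 for degrees 0…11.
Multiplying by (1 + z³)² gives running coefficients 1,0,0,2,1,0,2,2,0,2,1,0 for degrees 0…11.
Finally multiplying by (1 - 2z)², the product of all factors after the first has coefficients 1,-4,4,2,-7,4,6,-6,0,10,-7,4 for degrees 0…11.
[z¹¹] = 3·4 + 1·(-7) + 2·10 = 25.

25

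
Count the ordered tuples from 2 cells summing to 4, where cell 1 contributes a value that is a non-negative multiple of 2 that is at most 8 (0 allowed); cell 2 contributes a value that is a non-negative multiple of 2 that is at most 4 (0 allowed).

The generating function for the choices is (1 + q^2 + q^4 + q^6 + q^8)·(1 + q^2 + q^4); the count is [q^4].
(1 + q^2 + q^4 + q^6 + q^8) has coefficients 1,0,1,0,1 for degrees 0…4.
(1 + q^2 + q^4) has coefficients 1,0,1,0,1 for degrees 0…4.
[q^4] = 1·1 + 1·1 + 1·1 = 3.

3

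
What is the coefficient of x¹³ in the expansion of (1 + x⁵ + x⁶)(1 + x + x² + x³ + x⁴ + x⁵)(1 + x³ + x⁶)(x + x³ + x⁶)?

(1 + x⁵ + x⁶) has coefficients 1,0,0,0,0,1,1 for degrees 0…6.
(1 + x + x² + x³ + x⁴ + x⁵) has coefficients 1,1,1,1,1,1,0,0,0,0,0,0,0,0 for degrees 0…13.
Multiplying by (1 + x³ + x⁶) gives running coefficients 1,1,1,2,2,2,2,2,2,1,1,1,0,0 for degrees 0…13.
Finally multiplying by (x + x³ + x⁶), the product of all factors after the first has coefficients 0,1,1,2,3,3,5,5,5,6,5,5,4,3 for degrees 0…13.
[x¹³] = 1·3 + 1·5 + 1·5 = 13.

13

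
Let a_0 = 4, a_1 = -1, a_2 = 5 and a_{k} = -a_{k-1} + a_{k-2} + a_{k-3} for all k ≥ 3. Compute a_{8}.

The ordinary generating function has denominator 1 + z - z^2 - z^3.
Iterating the recurrence: a_0,…,a_{8} = 4, -1, 5, -2, 6, -3, 7, -4, 8.

8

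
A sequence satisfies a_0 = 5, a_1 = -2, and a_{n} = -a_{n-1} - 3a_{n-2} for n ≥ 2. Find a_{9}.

-377

The ordinary generating function has denominator 1 + x + 3x^2.
Iterating the recurrence: a_0,…,a_{9} = 5, -2, -13, 19, 20, -77, 17, 214, -265, -377.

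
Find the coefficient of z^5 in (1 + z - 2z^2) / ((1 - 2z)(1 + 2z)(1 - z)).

The denominator gives the recurrence a_n = a_(n−1) + 4a_(n−2) − 4a_(n−3) for n ≥ 3; the numerator fixes a_0 = 1, a_1 = 2, a_2 = 4.
Iterating: 1, 2, 4, 8, 16, 32, so a_5 = 32.

32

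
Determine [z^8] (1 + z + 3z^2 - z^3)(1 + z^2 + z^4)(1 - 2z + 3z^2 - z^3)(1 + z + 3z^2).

(1 + z + 3z^2 - z^3) has coefficients 1,1,3,-1 for degrees 0…3.
(1 + z^2 + z^4) has coefficients 1,0,1,0,1,0,0,0,0 for degrees 0…8.
Multiplying by (1 - 2z + 3z^2 - z^3) gives running coefficients 1,-2,4,-3,4,-3,3,-1,0 for degrees 0…8.
Finally multiplying by (1 + z + 3z^2), the product of all factors after the first has coefficients 1,-1,5,-5,13,-8,12,-7,8 for degrees 0…8.
[z^8] = 1·8 + 1·(-7) + 3·12 − 1·(-8) = 45.

45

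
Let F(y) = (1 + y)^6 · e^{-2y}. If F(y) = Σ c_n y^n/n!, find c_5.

-32

The EGF product rule gives c_5 = Σ_{k_1+k_2=5} C(5; k_1,k_2) · ∏ g_i(k_i), where (1+y)^6 gives the falling factorial (6)_k; e^{-2y} gives (-2)^k.
g_1(k) for k = 0…5: 1, 6, 30, 120, 360, 720.
g_2(k) for k = 0…5: 1, -2, 4, -8, 16, -32.
c_5 = Σ_k C(5,k)·g_1(k)·g_2(5−k) = 1·1·(-32) + 5·6·16 + 10·30·(-8) + 10·120·4 + 5·360·(-2) + 1·720·1 = −32 + 480 − 2400 + 4800 − 3600 + 720 = -32.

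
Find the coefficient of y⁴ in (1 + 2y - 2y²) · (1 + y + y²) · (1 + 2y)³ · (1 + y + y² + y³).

(1 + 2y - 2y²) has coefficients 1,2,-2 for degrees 0…2.
(1 + y + y²) has coefficients 1,1,1,0,0 for degrees 0…4.
Multiplying by (1 + 2y)³ gives running coefficients 1,7,19,26,20 for degrees 0…4.
Finally multiplying by (1 + y + y² + y³), the product of all factors after the first has coefficients 1,8,27,53,72 for degrees 0…4.
[y⁴] = 1·72 + 2·53 − 2·27 = 124.

124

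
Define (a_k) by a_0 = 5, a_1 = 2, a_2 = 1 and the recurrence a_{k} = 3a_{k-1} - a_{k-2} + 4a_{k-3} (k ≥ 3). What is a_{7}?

1866

The ordinary generating function has denominator 1 - 3x + x^2 - 4x^3.
Iterating the recurrence: a_0,…,a_{7} = 5, 2, 1, 21, 70, 193, 593, 1866.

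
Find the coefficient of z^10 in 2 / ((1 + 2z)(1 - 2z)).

Partial fractions give a closed form: a_n = (1)·(-2)^n + (1)·2^n.
At n = 10: a_10 = 2048.

2048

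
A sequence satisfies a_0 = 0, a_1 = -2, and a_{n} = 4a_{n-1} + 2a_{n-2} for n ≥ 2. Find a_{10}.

-1241728

The ordinary generating function has denominator 1 - 4x - 2x^2.
Iterating the recurrence: a_0,…,a_{10} = 0, -2, -8, -36, -160, -712, -3168, -14096, -62720, -279072, -1241728.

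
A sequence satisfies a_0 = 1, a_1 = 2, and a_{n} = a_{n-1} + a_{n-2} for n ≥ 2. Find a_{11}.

The ordinary generating function has denominator 1 - y - y^2.
Iterating the recurrence: a_0,…,a_{11} = 1, 2, 3, 5, 8, 13, 21, 34, 55, 89, 144, 233.

233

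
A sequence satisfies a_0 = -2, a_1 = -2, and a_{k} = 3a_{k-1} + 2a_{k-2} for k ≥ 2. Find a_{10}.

The ordinary generating function has denominator 1 - 3q - 2q^2.
Iterating the recurrence: a_0,…,a_{10} = -2, -2, -10, -34, -122, -434, -1546, -5506, -19610, -69842, -248746.

-248746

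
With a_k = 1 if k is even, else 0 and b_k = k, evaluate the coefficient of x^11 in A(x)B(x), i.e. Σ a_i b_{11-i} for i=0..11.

This is [x^11] in the product of the two ordinary generating functions.
Σ = 1·11 + 0·10 + 1·9 + 0·8 + 1·7 + 0·6 + 1·5 + 0·4 + 1·3 + 0·2 + 1·1 + 0·0 = 36.

36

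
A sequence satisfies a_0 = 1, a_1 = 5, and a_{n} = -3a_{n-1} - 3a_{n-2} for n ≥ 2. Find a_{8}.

486

The ordinary generating function has denominator 1 + 3t + 3t^2.
Iterating the recurrence: a_0,…,a_{8} = 1, 5, -18, 39, -63, 72, -27, -135, 486.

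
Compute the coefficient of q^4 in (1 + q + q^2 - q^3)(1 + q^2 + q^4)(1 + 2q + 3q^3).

5

(1 + q + q^2 - q^3) has coefficients 1,1,1,-1 for degrees 0…3.
(1 + q^2 + q^4) has coefficients 1,0,1,0,1 for degrees 0…4.
Finally multiplying by (1 + 2q + 3q^3), the product of all factors after the first has coefficients 1,2,1,5,1 for degrees 0…4.
[q^4] = 1·1 + 1·5 + 1·1 − 1·2 = 5.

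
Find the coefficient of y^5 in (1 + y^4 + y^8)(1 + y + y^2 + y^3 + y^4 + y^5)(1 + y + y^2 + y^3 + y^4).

(1 + y^4 + y^8) has coefficients 1,0,0,0,1,0 for degrees 0…5.
(1 + y + y^2 + y^3 + y^4 + y^5) has coefficients 1,1,1,1,1,1 for degrees 0…5.
Finally multiplying by (1 + y + y^2 + y^3 + y^4), the product of all factors after the first has coefficients 1,2,3,4,5,5 for degrees 0…5.
[y^5] = 1·5 + 1·2 = 7.

7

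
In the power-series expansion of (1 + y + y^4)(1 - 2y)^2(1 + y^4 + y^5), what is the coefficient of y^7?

(1 + y + y^4) has coefficients 1,1,0,0,1 for degrees 0…4.
(1 - 2y)^2 has coefficients 1,-4,4,0,0,0,0,0 for degrees 0…7.
Finally multiplying by (1 + y^4 + y^5), the product of all factors after the first has coefficients 1,-4,4,0,1,-3,0,4 for degrees 0…7.
[y^7] = 1·4 + 1·0 + 1·0 = 4.

4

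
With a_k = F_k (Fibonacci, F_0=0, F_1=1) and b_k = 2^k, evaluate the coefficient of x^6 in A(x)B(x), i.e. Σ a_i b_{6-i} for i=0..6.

Write out a_i and b_{6-i} for i = 0,…,6 and sum the products.
Σ = 0·64 + 1·32 + 1·16 + 2·8 + 3·4 + 5·2 + 8·1 = 94.

94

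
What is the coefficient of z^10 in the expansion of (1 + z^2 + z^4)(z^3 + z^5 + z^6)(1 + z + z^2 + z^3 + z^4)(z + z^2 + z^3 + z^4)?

23

(1 + z^2 + z^4) has coefficients 1,0,1,0,1 for degrees 0…4.
(z^3 + z^5 + z^6) has coefficients 0,0,0,1,0,1,1,0,0,0,0 for degrees 0…10.
Multiplying by (1 + z + z^2 + z^3 + z^4) gives running coefficients 0,0,0,1,1,2,3,3,2,2,1 for degrees 0…10.
Finally multiplying by (z + z^2 + z^3 + z^4), the product of all factors after the first has coefficients 0,0,0,0,1,2,4,7,9,10,10 for degrees 0…10.
[z^10] = 1·10 + 1·9 + 1·4 = 23.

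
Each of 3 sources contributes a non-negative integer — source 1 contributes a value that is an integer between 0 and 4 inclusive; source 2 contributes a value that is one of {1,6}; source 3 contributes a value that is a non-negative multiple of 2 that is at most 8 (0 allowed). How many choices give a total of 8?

The generating function for the choices is (1 + y + y^2 + y^3 + y^4)·(y + y^6)·(1 + y^2 + y^4 + y^6 + y^8); the count is [y^8].
(1 + y + y^2 + y^3 + y^4) has coefficients 1,1,1,1,1 for degrees 0…4.
(y + y^6) has coefficients 0,1,0,0,0,0,1,0,0 for degrees 0…8.
Finally multiplying by (1 + y^2 + y^4 + y^6 + y^8), the product of all factors after the first has coefficients 0,1,0,1,0,1,1,1,1 for degrees 0…8.
[y^8] = 1·1 + 1·1 + 1·1 + 1·1 + 1·0 = 4.

4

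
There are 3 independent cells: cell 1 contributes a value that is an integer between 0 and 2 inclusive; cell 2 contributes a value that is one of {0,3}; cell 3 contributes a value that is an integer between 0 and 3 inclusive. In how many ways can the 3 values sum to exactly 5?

The generating function for the choices is (1 + y + y²)·(1 + y³)·(1 + y + y² + y³); the count is [y⁵].
(1 + y + y²) has coefficients 1,1,1 for degrees 0…2.
(1 + y³) has coefficients 1,0,0,1,0,0 for degrees 0…5.
Finally multiplying by (1 + y + y² + y³), the product of all factors after the first has coefficients 1,1,1,2,1,1 for degrees 0…5.
[y⁵] = 1·1 + 1·1 + 1·2 = 4.

4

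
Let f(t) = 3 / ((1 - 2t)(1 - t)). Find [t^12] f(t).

Partial fractions give a closed form: a_n = (6)·2^n + (-3)·1^n.
At n = 12: a_12 = 24573.

24573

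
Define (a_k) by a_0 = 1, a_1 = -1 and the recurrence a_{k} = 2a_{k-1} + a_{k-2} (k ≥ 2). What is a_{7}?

-99

The ordinary generating function has denominator 1 - 2x - x^2.
Iterating the recurrence: a_0,…,a_{7} = 1, -1, -1, -3, -7, -17, -41, -99.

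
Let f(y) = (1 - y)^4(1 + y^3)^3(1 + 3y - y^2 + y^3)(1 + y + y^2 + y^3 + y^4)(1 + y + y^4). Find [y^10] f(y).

71

(1 - y)^4 has coefficients 1,-4,6,-4,1 for degrees 0…4.
(1 + y^3)^3 has coefficients 1,0,0,3,0,0,3,0,0,1,0 for degrees 0…10.
Multiplying by (1 + 3y - y^2 + y^3) gives running coefficients 1,3,-1,4,9,-3,6,9,-3,4,3 for degrees 0…10.
Multiplying by (1 + y + y^2 + y^3 + y^4) gives running coefficients 1,4,3,7,16,12,15,25,18,13,19 for degrees 0…10.
Finally multiplying by (1 + y + y^4), the product of all factors after the first has coefficients 1,5,7,10,24,32,30,47,59,43,47 for degrees 0…10.
[y^10] = 1·47 − 4·43 + 6·59 − 4·47 + 1·30 = 71.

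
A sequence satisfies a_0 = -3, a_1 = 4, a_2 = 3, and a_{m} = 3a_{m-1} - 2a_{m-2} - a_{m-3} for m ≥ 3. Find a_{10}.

-428

The ordinary generating function has denominator 1 - 3z + 2z^2 + z^3.
Iterating the recurrence: a_0,…,a_{10} = -3, 4, 3, 4, 2, -5, -23, -61, -132, -251, -428.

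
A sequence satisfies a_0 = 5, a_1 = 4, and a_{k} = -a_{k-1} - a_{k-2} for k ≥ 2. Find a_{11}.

The ordinary generating function has denominator 1 + z + z^2.
Iterating the recurrence: a_0,…,a_{11} = 5, 4, -9, 5, 4, -9, 5, 4, -9, 5, 4, -9.

-9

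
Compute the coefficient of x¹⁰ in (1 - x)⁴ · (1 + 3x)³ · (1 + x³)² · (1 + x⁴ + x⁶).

(1 - x)⁴ has coefficients 1,-4,6,-4,1 for degrees 0…4.
(1 + 3x)³ has coefficients 1,9,27,27,0,0,0,0,0,0,0 for degrees 0…10.
Multiplying by (1 + x³)² gives running coefficients 1,9,27,29,18,54,55,9,27,27,0 for degrees 0…10.
Finally multiplying by (1 + x⁴ + x⁶), the product of all factors after the first has coefficients 1,9,27,29,19,63,83,47,72,110,73 for degrees 0…10.
[x¹⁰] = 1·73 − 4·110 + 6·72 − 4·47 + 1·83 = -40.

-40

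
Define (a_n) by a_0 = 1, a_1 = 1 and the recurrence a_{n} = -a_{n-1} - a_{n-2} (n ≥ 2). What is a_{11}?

-2

The ordinary generating function has denominator 1 + x + x^2.
Iterating the recurrence: a_0,…,a_{11} = 1, 1, -2, 1, 1, -2, 1, 1, -2, 1, 1, -2.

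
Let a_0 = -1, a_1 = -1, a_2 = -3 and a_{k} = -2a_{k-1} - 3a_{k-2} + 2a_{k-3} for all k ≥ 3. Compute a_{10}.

-1035

The ordinary generating function has denominator 1 + 2z + 3z^2 - 2z^3.
Iterating the recurrence: a_0,…,a_{10} = -1, -1, -3, 7, -7, -13, 61, -97, -15, 443, -1035.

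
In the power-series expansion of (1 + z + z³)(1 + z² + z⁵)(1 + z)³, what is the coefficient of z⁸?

6

(1 + z + z³) has coefficients 1,1,0,1 for degrees 0…3.
(1 + z² + z⁵) has coefficients 1,0,1,0,0,1,0,0,0 for degrees 0…8.
Finally multiplying by (1 + z)³, the product of all factors after the first has coefficients 1,3,4,4,3,2,3,3,1 for degrees 0…8.
[z⁸] = 1·1 + 1·3 + 1·2 = 6.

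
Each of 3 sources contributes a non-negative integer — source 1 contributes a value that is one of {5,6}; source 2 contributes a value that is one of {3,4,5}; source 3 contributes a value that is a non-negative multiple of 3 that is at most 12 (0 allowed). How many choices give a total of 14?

The generating function for the choices is (y⁵ + y⁶)·(y³ + y⁴ + y⁵)·(1 + y³ + y⁶ + y⁹ + y¹²); the count is [y¹⁴].
(y⁵ + y⁶) has coefficients 0,0,0,0,0,1,1 for degrees 0…6.
(y³ + y⁴ + y⁵) has coefficients 0,0,0,1,1,1,0,0,0,0,0,0,0,0,0 for degrees 0…14.
Finally multiplying by (1 + y³ + y⁶ + y⁹ + y¹²), the product of all factors after the first has coefficients 0,0,0,1,1,1,1,1,1,1,1,1,1,1,1 for degrees 0…14.
[y¹⁴] = 1·1 + 1·1 = 2.

2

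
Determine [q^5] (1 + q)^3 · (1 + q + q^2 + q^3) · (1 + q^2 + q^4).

(1 + q)^3 has coefficients 1,3,3,1 for degrees 0…3.
(1 + q + q^2 + q^3) has coefficients 1,1,1,1,0,0 for degrees 0…5.
Finally multiplying by (1 + q^2 + q^4), the product of all factors after the first has coefficients 1,1,2,2,2,2 for degrees 0…5.
[q^5] = 1·2 + 3·2 + 3·2 + 1·2 = 16.

16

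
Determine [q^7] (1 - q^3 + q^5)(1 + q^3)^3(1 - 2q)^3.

12

(1 - q^3 + q^5) has coefficients 1,0,0,-1,0,1 for degrees 0…5.
(1 + q^3)^3 has coefficients 1,0,0,3,0,0,3,0 for degrees 0…7.
Finally multiplying by (1 - 2q)^3, the product of all factors after the first has coefficients 1,-6,12,-5,-18,36,-21,-18 for degrees 0…7.
[q^7] = 1·(-18) − 1·(-18) + 1·12 = 12.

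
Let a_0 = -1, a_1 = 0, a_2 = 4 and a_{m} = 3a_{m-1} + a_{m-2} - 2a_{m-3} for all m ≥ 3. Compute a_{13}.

The ordinary generating function has denominator 1 - 3x - x^2 + 2x^3.
Iterating the recurrence: a_0,…,a_{13} = -1, 0, 4, 14, 46, 144, 450, 1402, 4368, 13606, 42382, 132016, 411218, 1280906.

1280906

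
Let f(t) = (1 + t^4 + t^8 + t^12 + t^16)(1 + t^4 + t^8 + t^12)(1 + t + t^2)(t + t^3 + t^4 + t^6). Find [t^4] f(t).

(1 + t^4 + t^8 + t^12 + t^16) has coefficients 1,0,0,0,1 for degrees 0…4.
(1 + t^4 + t^8 + t^12) has coefficients 1,0,0,0,1 for degrees 0…4.
Multiplying by (1 + t + t^2) gives running coefficients 1,1,1,0,1 for degrees 0…4.
Finally multiplying by (t + t^3 + t^4 + t^6), the product of all factors after the first has coefficients 0,1,1,2,2 for degrees 0…4.
[t^4] = 1·2 + 1·0 = 2.

2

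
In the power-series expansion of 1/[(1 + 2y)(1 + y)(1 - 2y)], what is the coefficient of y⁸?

The denominator gives the recurrence a_n = −a_(n−1) + 4a_(n−2) + 4a_(n−3) for n ≥ 3; the numerator fixes a_0 = 1, a_1 = -1, a_2 = 5.
Iterating: 1, -1, 5, -5, 21, -21, 85, -85, 341, so a_8 = 341.

341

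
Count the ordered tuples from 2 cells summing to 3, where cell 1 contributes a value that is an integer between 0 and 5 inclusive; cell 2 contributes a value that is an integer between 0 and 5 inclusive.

The generating function for the choices is (1 + x + x² + x³ + x⁴ + x⁵)·(1 + x + x² + x³ + x⁴ + x⁵); the count is [x³].
(1 + x + x² + x³ + x⁴ + x⁵) has coefficients 1,1,1,1 for degrees 0…3.
(1 + x + x² + x³ + x⁴ + x⁵) has coefficients 1,1,1,1 for degrees 0…3.
[x³] = 1·1 + 1·1 + 1·1 + 1·1 = 4.

4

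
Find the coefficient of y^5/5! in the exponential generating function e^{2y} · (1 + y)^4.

The EGF product rule gives c_5 = Σ_{k_1+k_2=5} C(5; k_1,k_2) · ∏ g_i(k_i), where e^{2y} gives (2)^k; (1+y)^4 gives the falling factorial (4)_k.
g_1(k) for k = 0…5: 1, 2, 4, 8, 16, 32.
g_2(k) for k = 0…5: 1, 4, 12, 24, 24, 0.
c_5 = Σ_k C(5,k)·g_1(k)·g_2(5−k) = 5·2·24 + 10·4·24 + 10·8·12 + 5·16·4 + 1·32·1 = 240 + 960 + 960 + 320 + 32 = 2512.

2512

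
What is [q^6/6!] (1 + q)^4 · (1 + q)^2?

The EGF product rule gives c_6 = Σ_{k_1+k_2=6} C(6; k_1,k_2) · ∏ g_i(k_i), where (1+q)^4 gives the falling factorial (4)_k; (1+q)^2 gives the falling factorial (2)_k.
g_1(k) for k = 0…6: 1, 4, 12, 24, 24, 0, 0.
g_2(k) for k = 0…6: 1, 2, 2, 0, 0, 0, 0.
c_6 = Σ_k C(6,k)·g_1(k)·g_2(6−k) = 15·24·2 = 720.

720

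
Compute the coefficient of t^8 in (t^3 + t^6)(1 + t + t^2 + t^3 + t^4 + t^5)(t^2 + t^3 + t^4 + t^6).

(t^3 + t^6) has coefficients 0,0,0,1,0,0,1 for degrees 0…6.
(1 + t + t^2 + t^3 + t^4 + t^5) has coefficients 1,1,1,1,1,1,0,0,0 for degrees 0…8.
Finally multiplying by (t^2 + t^3 + t^4 + t^6), the product of all factors after the first has coefficients 0,0,1,2,3,3,4,4,3 for degrees 0…8.
[t^8] = 1·3 + 1·1 = 4.

4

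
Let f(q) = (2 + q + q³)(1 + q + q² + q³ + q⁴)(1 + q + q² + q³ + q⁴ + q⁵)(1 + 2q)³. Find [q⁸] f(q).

(2 + q + q³) has coefficients 2,1,0,1 for degrees 0…3.
(1 + q + q² + q³ + q⁴) has coefficients 1,1,1,1,1,0,0,0,0 for degrees 0…8.
Multiplying by (1 + q + q² + q³ + q⁴ + q⁵) gives running coefficients 1,2,3,4,5,5,4,3,2 for degrees 0…8.
Finally multiplying by (1 + 2q)³, the product of all factors after the first has coefficients 1,8,27,54,81,107,126,127,108 for degrees 0…8.
[q⁸] = 2·108 + 1·127 + 1·107 = 450.

450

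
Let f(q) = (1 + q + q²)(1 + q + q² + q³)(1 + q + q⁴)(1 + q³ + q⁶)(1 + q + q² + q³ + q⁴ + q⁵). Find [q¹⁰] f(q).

65

(1 + q + q²) has coefficients 1,1,1 for degrees 0…2.
(1 + q + q² + q³) has coefficients 1,1,1,1,0,0,0,0,0,0,0 for degrees 0…10.
Multiplying by (1 + q + q⁴) gives running coefficients 1,2,2,2,2,1,1,1,0,0,0 for degrees 0…10.
Multiplying by (1 + q³ + q⁶) gives running coefficients 1,2,2,3,4,3,4,5,3,3,3 for degrees 0…10.
Finally multiplying by (1 + q + q² + q³ + q⁴ + q⁵), the product of all factors after the first has coefficients 1,3,5,8,12,15,18,21,22,22,21 for degrees 0…10.
[q¹⁰] = 1·21 + 1·22 + 1·22 = 65.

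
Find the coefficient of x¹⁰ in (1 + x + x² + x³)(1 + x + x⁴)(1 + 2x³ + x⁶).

4

(1 + x + x² + x³) has coefficients 1,1,1,1 for degrees 0…3.
(1 + x + x⁴) has coefficients 1,1,0,0,1,0,0,0,0,0,0 for degrees 0…10.
Finally multiplying by (1 + 2x³ + x⁶), the product of all factors after the first has coefficients 1,1,0,2,3,0,1,3,0,0,1 for degrees 0…10.
[x¹⁰] = 1·1 + 1·0 + 1·0 + 1·3 = 4.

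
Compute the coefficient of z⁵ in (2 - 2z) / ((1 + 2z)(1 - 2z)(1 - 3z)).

532

Partial fractions give a closed form: a_n = (3/5)·(-2)^n + (-1)·2^n + (12/5)·3^n.
At n = 5: a_5 = 532.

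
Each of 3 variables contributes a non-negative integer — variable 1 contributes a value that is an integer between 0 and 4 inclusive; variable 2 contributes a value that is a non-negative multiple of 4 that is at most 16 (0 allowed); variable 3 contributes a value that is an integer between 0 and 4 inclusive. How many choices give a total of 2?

3

The generating function for the choices is (1 + y + y² + y³ + y⁴)·(1 + y⁴ + y⁸ + y¹² + y¹⁶)·(1 + y + y² + y³ + y⁴); the count is [y²].
(1 + y + y² + y³ + y⁴) has coefficients 1,1,1 for degrees 0…2.
(1 + y⁴ + y⁸ + y¹² + y¹⁶) has coefficients 1,0,0 for degrees 0…2.
Finally multiplying by (1 + y + y² + y³ + y⁴), the product of all factors after the first has coefficients 1,1,1 for degrees 0…2.
[y²] = 1·1 + 1·1 + 1·1 = 3.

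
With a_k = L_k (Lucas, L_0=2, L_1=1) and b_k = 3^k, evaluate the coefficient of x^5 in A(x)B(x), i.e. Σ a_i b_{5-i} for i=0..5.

716

The convolution is the x^5 coefficient of A(x)B(x).
Σ = 2·243 + 1·81 + 3·27 + 4·9 + 7·3 + 11·1 = 716.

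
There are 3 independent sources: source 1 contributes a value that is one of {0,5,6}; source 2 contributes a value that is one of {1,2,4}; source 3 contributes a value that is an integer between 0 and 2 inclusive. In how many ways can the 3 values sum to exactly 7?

The generating function for the choices is (1 + x^5 + x^6)·(x + x^2 + x^4)·(1 + x + x^2); the count is [x^7].
(1 + x^5 + x^6) has coefficients 1,0,0,0,0,1,1 for degrees 0…6.
(x + x^2 + x^4) has coefficients 0,1,1,0,1,0,0,0 for degrees 0…7.
Finally multiplying by (1 + x + x^2), the product of all factors after the first has coefficients 0,1,2,2,2,1,1,0 for degrees 0…7.
[x^7] = 1·0 + 1·2 + 1·1 = 3.

3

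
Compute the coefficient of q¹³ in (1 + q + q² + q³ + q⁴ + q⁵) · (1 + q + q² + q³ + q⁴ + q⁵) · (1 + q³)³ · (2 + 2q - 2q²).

(1 + q + q² + q³ + q⁴ + q⁵) has coefficients 1,1,1,1,1,1 for degrees 0…5.
(1 + q + q² + q³ + q⁴ + q⁵) has coefficients 1,1,1,1,1,1,0,0,0,0,0,0,0,0 for degrees 0…13.
Multiplying by (1 + q³)³ gives running coefficients 1,1,1,4,4,4,6,6,6,4,4,4,1,1 for degrees 0…13.
Finally multiplying by (2 + 2q - 2q²), the product of all factors after the first has coefficients 2,4,2,8,14,8,12,16,12,8,4,8,2,-4 for degrees 0…13.
[q¹³] = 1·(-4) + 1·2 + 1·8 + 1·4 + 1·8 + 1·12 = 30.

30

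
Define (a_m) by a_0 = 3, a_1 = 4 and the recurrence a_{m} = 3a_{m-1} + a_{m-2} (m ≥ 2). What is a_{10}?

The ordinary generating function has denominator 1 - 3t - t^2.
Iterating the recurrence: a_0,…,a_{10} = 3, 4, 15, 49, 162, 535, 1767, 5836, 19275, 63661, 210258.

210258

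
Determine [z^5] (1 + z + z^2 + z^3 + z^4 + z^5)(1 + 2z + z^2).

4

(1 + z + z^2 + z^3 + z^4 + z^5) has coefficients 1,1,1,1,1,1 for degrees 0…5.
(1 + 2z + z^2) has coefficients 1,2,1,0,0,0 for degrees 0…5.
[z^5] = 1·0 + 1·0 + 1·0 + 1·1 + 1·2 + 1·1 = 4.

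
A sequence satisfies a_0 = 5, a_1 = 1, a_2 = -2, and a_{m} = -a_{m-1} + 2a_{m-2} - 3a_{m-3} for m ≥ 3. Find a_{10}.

1633

The ordinary generating function has denominator 1 + q - 2q^2 + 3q^3.
Iterating the recurrence: a_0,…,a_{10} = 5, 1, -2, -11, 4, -20, 61, -113, 295, -704, 1633.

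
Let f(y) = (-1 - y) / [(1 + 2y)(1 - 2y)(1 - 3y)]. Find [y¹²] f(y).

-1269724

Partial fractions give a closed form: a_n = (-1/10)·(-2)^n + (3/2)·2^n + (-12/5)·3^n.
At n = 12: a_12 = -1269724.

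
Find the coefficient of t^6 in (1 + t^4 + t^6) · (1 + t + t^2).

(1 + t^4 + t^6) has coefficients 1,0,0,0,1,0,1 for degrees 0…6.
(1 + t + t^2) has coefficients 1,1,1,0,0,0,0 for degrees 0…6.
[t^6] = 1·0 + 1·1 + 1·1 = 2.

2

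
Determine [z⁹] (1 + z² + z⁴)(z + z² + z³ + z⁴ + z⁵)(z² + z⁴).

(1 + z² + z⁴) has coefficients 1,0,1,0,1 for degrees 0…4.
(z + z² + z³ + z⁴ + z⁵) has coefficients 0,1,1,1,1,1,0,0,0,0 for degrees 0…9.
Finally multiplying by (z² + z⁴), the product of all factors after the first has coefficients 0,0,0,1,1,2,2,2,1,1 for degrees 0…9.
[z⁹] = 1·1 + 1·2 + 1·2 = 5.

5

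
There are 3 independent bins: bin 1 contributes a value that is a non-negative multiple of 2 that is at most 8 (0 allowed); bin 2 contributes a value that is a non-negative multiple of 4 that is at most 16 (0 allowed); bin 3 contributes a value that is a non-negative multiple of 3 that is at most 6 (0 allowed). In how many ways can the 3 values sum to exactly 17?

2

The generating function for the choices is (1 + x^2 + x^4 + x^6 + x^8)·(1 + x^4 + x^8 + x^12 + x^16)·(1 + x^3 + x^6); the count is [x^17].
(1 + x^2 + x^4 + x^6 + x^8) has coefficients 1,0,1,0,1,0,1,0,1 for degrees 0…8.
(1 + x^4 + x^8 + x^12 + x^16) has coefficients 1,0,0,0,1,0,0,0,1,0,0,0,1,0,0,0,1,0 for degrees 0…17.
Finally multiplying by (1 + x^3 + x^6), the product of all factors after the first has coefficients 1,0,0,1,1,0,1,1,1,0,1,1,1,0,1,1,1,0 for degrees 0…17.
[x^17] = 1·0 + 1·1 + 1·0 + 1·1 + 1·0 = 2.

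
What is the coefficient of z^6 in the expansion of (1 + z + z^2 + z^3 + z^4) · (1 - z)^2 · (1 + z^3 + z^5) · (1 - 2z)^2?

-4

(1 + z + z^2 + z^3 + z^4) has coefficients 1,1,1,1,1 for degrees 0…4.
(1 - z)^2 has coefficients 1,-2,1,0,0,0,0 for degrees 0…6.
Multiplying by (1 + z^3 + z^5) gives running coefficients 1,-2,1,1,-2,2,-2 for degrees 0…6.
Finally multiplying by (1 - 2z)^2, the product of all factors after the first has coefficients 1,-6,13,-11,-2,14,-18 for degrees 0…6.
[z^6] = 1·(-18) + 1·14 + 1·(-2) + 1·(-11) + 1·13 = -4.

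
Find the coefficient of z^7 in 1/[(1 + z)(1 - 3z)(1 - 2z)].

The denominator gives the recurrence a_n = 4a_(n−1) − a_(n−2) − 6a_(n−3) for n ≥ 3; the numerator fixes a_0 = 1, a_1 = 4, a_2 = 15.
Iterating: 1, 4, 15, 50, 161, 504, 1555, 4750, so a_7 = 4750.

4750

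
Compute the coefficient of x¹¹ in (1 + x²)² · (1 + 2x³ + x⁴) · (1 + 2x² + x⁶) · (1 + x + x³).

15

(1 + x²)² has coefficients 1,0,2,0,1 for degrees 0…4.
(1 + 2x³ + x⁴) has coefficients 1,0,0,2,1,0,0,0,0,0,0,0 for degrees 0…11.
Multiplying by (1 + 2x² + x⁶) gives running coefficients 1,0,2,2,1,4,3,0,0,2,1,0 for degrees 0…11.
Finally multiplying by (1 + x + x³), the product of all factors after the first has coefficients 1,1,2,5,3,7,9,4,4,5,3,1 for degrees 0…11.
[x¹¹] = 1·1 + 2·5 + 1·4 = 15.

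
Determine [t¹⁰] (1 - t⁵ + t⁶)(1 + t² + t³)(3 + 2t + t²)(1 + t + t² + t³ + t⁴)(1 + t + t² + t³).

(1 - t⁵ + t⁶) has coefficients 1,0,0,0,0,-1,1 for degrees 0…6.
(1 + t² + t³) has coefficients 1,0,1,1,0,0,0,0,0,0,0 for degrees 0…10.
Multiplying by (3 + 2t + t²) gives running coefficients 3,2,4,5,3,1,0,0,0,0,0 for degrees 0…10.
Multiplying by (1 + t + t² + t³ + t⁴) gives running coefficients 3,5,9,14,17,15,13,9,4,1,0 for degrees 0…10.
Finally multiplying by (1 + t + t² + t³), the product of all factors after the first has coefficients 3,8,17,31,45,55,59,54,41,27,14 for degrees 0…10.
[t¹⁰] = 1·14 − 1·55 + 1·45 = 4.

4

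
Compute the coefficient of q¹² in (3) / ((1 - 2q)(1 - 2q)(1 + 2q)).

The denominator gives the recurrence a_n = 2a_(n−1) + 4a_(n−2) − 8a_(n−3) for n ≥ 3; the numerator fixes a_0 = 3, a_1 = 6, a_2 = 24.
Iterating: 3, 6, 24, 48, 144, 288, 768, 1536, 3840, 7680, 18432, 36864, 86016, so a_12 = 86016.

86016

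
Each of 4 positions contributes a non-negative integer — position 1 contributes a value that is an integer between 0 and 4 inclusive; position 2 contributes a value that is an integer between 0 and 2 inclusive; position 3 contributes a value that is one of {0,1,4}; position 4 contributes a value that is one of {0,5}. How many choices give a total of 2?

The generating function for the choices is (1 + y + y^2 + y^3 + y^4)·(1 + y + y^2)·(1 + y + y^4)·(1 + y^5); the count is [y^2].
(1 + y + y^2 + y^3 + y^4) has coefficients 1,1,1 for degrees 0…2.
(1 + y + y^2) has coefficients 1,1,1 for degrees 0…2.
Multiplying by (1 + y + y^4) gives running coefficients 1,2,2 for degrees 0…2.
Finally multiplying by (1 + y^5), the product of all factors after the first has coefficients 1,2,2 for degrees 0…2.
[y^2] = 1·2 + 1·2 + 1·1 = 5.

5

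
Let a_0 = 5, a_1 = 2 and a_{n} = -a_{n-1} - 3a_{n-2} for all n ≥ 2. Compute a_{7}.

266

The ordinary generating function has denominator 1 + x + 3x^2.
Iterating the recurrence: a_0,…,a_{7} = 5, 2, -17, 11, 40, -73, -47, 266.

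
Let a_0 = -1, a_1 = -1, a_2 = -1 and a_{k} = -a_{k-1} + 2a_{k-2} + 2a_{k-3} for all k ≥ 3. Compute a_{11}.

The ordinary generating function has denominator 1 + z - 2z^2 - 2z^3.
Iterating the recurrence: a_0,…,a_{11} = -1, -1, -1, -3, -1, -7, -1, -15, -1, -31, -1, -63.

-63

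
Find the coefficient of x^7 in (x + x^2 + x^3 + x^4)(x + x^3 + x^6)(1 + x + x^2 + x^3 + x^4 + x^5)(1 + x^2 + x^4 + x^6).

(x + x^2 + x^3 + x^4) has coefficients 0,1,1,1,1 for degrees 0…4.
(x + x^3 + x^6) has coefficients 0,1,0,1,0,0,1,0 for degrees 0…7.
Multiplying by (1 + x + x^2 + x^3 + x^4 + x^5) gives running coefficients 0,1,1,2,2,2,3,2 for degrees 0…7.
Finally multiplying by (1 + x^2 + x^4 + x^6), the product of all factors after the first has coefficients 0,1,1,3,3,5,6,7 for degrees 0…7.
[x^7] = 1·6 + 1·5 + 1·3 + 1·3 = 17.

17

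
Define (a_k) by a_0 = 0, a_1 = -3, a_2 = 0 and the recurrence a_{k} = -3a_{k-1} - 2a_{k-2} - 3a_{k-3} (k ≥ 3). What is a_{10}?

The ordinary generating function has denominator 1 + 3t + 2t^2 + 3t^3.
Iterating the recurrence: a_0,…,a_{10} = 0, -3, 0, 6, -9, 15, -45, 132, -351, 924, -2466.

-2466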